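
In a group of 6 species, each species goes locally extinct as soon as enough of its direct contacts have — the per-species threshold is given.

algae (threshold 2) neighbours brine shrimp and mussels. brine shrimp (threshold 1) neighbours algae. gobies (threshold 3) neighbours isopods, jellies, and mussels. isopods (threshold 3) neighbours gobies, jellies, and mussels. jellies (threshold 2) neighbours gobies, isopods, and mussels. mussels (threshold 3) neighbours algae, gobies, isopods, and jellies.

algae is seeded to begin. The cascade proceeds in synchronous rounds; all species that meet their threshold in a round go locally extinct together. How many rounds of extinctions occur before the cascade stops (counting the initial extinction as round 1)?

Round 1 — algae goes locally extinct (initial).
Round 2 — checking thresholds:
  brine shrimp: 1 of 1 neighbours ≥ 1, goes locally extinct.
  mussels: 1 of 4 neighbours < 3, holds.
Round 3 — no new extinctions; cascade stops.

2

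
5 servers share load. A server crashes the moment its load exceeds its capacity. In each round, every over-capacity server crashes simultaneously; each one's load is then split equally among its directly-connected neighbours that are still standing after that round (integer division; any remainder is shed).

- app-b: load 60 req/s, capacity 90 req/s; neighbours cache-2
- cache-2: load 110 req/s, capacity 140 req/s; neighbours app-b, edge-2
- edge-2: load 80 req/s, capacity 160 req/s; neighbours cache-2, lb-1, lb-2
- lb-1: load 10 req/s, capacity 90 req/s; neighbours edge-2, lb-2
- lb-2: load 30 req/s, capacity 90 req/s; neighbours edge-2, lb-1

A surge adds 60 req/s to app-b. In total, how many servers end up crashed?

Round 1 — app-b at 120 > 90. app-b crashes.
  app-b sheds 120 req/s to cache-2: 120 each.
    cache-2: 110+120 = 230 > 140
Round 2 — cache-2 crashes.
  cache-2 sheds 230 req/s to edge-2: 230 each.
    edge-2: 80+230 = 310 > 160
Round 3 — edge-2 crashes.
  edge-2 sheds 310 req/s to lb-1, lb-2: 155 each.
    lb-1: 10+155 = 165 > 90
    lb-2: 30+155 = 185 > 90
Round 4 — lb-1, lb-2 crash.
  lb-1 sheds 165 req/s: no online neighbours, lost.
  lb-2 sheds 185 req/s: no online neighbours, lost.
No further crashes.

5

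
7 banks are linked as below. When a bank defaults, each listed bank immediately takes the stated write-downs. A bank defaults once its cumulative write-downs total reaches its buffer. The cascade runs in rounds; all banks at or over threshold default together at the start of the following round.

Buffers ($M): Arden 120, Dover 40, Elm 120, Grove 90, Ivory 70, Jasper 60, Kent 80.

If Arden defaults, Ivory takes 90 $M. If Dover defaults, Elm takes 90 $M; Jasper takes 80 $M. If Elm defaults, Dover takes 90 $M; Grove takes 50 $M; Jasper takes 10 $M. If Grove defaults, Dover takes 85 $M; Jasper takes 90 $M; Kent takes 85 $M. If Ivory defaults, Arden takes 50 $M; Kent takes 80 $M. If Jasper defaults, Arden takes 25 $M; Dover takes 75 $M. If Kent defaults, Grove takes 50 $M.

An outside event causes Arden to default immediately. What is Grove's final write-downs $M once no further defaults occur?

50

Round 1 — Arden defaults (initial).
  Ivory: +90 → 90 ≥ 70
Round 2 — Ivory defaults.
  Kent: +80 → 80 ≥ 80
Round 3 — Kent defaults.
  Grove: +50 → 50 < 90
No further defaults.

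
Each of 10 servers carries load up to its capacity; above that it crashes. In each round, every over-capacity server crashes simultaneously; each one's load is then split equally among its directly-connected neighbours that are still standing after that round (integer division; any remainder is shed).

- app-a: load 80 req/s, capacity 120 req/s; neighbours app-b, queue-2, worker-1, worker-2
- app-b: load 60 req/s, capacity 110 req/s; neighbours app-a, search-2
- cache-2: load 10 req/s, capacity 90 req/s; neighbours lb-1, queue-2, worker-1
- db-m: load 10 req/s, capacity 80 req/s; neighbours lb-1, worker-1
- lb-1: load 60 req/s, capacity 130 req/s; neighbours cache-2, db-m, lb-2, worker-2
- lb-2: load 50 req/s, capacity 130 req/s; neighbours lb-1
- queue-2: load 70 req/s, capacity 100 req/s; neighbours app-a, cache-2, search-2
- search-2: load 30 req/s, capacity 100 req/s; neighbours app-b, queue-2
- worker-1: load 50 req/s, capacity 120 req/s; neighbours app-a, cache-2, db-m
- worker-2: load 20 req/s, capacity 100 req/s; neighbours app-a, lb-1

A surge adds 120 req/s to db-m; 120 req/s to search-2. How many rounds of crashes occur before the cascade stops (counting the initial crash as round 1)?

Round 1 — db-m at 130 > 80; search-2 at 150 > 100. db-m, search-2 crash.
  db-m sheds 130 req/s to lb-1, worker-1: 65 each.
    lb-1: 60+65 = 125 ≤ 130
    worker-1: 50+65 = 115 ≤ 120
  search-2 sheds 150 req/s to app-b, queue-2: 75 each.
    app-b: 60+75 = 135 > 110
    queue-2: 70+75 = 145 > 100
Round 2 — app-b, queue-2 crash.
  app-b sheds 135 req/s to app-a: 135 each.
    app-a: 80+135 = 215 > 120
  queue-2 sheds 145 req/s to app-a, cache-2: 72 each (1 lost).
    app-a: 215+72 = 287 > 120
    cache-2: 10+72 = 82 ≤ 90
Round 3 — app-a crashes.
  app-a sheds 287 req/s to worker-1, worker-2: 143 each (1 lost).
    worker-1: 115+143 = 258 > 120
    worker-2: 20+143 = 163 > 100
Round 4 — worker-1, worker-2 crash.
  worker-1 sheds 258 req/s to cache-2: 258 each.
    cache-2: 82+258 = 340 > 90
  worker-2 sheds 163 req/s to lb-1: 163 each.
    lb-1: 125+163 = 288 > 130
Round 5 — cache-2, lb-1 crash.
  cache-2 sheds 340 req/s: no online neighbours, lost.
  lb-1 sheds 288 req/s to lb-2: 288 each.
    lb-2: 50+288 = 338 > 130
Round 6 — lb-2 crashes.
  lb-2 sheds 338 req/s: no online neighbours, lost.
No further crashes.

6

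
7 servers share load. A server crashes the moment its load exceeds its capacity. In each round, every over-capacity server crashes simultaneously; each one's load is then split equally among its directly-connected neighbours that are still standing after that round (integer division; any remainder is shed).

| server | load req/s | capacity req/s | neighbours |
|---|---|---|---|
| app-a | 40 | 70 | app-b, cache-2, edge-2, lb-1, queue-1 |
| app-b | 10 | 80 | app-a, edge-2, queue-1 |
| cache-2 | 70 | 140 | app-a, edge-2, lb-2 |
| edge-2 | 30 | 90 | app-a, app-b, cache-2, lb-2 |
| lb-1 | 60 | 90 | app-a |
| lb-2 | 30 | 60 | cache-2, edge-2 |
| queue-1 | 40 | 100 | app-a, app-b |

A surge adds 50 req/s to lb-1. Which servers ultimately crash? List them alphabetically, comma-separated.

Round 1 — lb-1 at 110 > 90. lb-1 crashes.
  lb-1 sheds 110 req/s to app-a: 110 each.
    app-a: 40+110 = 150 > 70
Round 2 — app-a crashes.
  app-a sheds 150 req/s to app-b, cache-2, edge-2, queue-1: 37 each (2 lost).
    app-b: 10+37 = 47 ≤ 80
    cache-2: 70+37 = 107 ≤ 140
    edge-2: 30+37 = 67 ≤ 90
    queue-1: 40+37 = 77 ≤ 100
No further crashes.

app-a, lb-1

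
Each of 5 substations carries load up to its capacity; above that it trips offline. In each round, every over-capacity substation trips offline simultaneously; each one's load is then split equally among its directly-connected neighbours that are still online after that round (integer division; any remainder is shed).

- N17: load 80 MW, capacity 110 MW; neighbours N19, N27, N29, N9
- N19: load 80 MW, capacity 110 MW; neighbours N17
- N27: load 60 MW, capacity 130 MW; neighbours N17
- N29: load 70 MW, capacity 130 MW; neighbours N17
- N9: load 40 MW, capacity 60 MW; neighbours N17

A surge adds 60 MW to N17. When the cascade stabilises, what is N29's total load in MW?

Round 1 — N17 at 140 > 110. N17 trips offline.
  N17 sheds 140 MW to N19, N27, N29, N9: 35 each.
    N19: 80+35 = 115 > 110
    N27: 60+35 = 95 ≤ 130
    N29: 70+35 = 105 ≤ 130
    N9: 40+35 = 75 > 60
Round 2 — N19, N9 trip offline.
  N19 sheds 115 MW: no online neighbours, lost.
  N9 sheds 75 MW: no online neighbours, lost.
No further trips.

105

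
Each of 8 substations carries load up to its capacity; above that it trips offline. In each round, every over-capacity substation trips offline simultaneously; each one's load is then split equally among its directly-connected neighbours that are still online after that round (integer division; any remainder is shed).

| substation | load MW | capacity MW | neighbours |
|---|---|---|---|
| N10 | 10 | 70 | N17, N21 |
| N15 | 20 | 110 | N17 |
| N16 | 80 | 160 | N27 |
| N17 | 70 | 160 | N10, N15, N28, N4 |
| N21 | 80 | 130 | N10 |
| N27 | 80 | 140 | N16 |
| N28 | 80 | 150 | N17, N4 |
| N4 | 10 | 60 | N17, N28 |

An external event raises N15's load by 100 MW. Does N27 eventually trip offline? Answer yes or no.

no

Round 1 — N15 at 120 > 110. N15 trips offline.
  N15 sheds 120 MW to N17: 120 each.
    N17: 70+120 = 190 > 160
Round 2 — N17 trips offline.
  N17 sheds 190 MW to N10, N28, N4: 63 each (1 lost).
    N10: 10+63 = 73 > 70
    N28: 80+63 = 143 ≤ 150
    N4: 10+63 = 73 > 60
Round 3 — N10, N4 trip offline.
  N10 sheds 73 MW to N21: 73 each.
    N21: 80+73 = 153 > 130
  N4 sheds 73 MW to N28: 73 each.
    N28: 143+73 = 216 > 150
Round 4 — N21, N28 trip offline.
  N21 sheds 153 MW: no online neighbours, lost.
  N28 sheds 216 MW: no online neighbours, lost.
No further trips.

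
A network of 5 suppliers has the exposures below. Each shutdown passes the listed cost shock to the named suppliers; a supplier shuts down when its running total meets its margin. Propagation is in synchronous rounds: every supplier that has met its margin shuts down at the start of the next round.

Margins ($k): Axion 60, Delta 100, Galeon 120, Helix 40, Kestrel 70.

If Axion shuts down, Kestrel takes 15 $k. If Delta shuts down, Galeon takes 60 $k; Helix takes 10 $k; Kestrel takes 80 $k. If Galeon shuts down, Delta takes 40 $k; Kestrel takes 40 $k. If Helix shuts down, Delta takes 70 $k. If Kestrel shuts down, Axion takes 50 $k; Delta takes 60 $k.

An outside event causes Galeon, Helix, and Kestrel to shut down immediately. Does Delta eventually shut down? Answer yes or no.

yes

Round 1 — Galeon, Helix, Kestrel shut down (initial).
  Axion: +50 → 50 < 60
  Delta: +40+70+60 → 170 ≥ 100
Round 2 — Delta shuts down.
No further shutdowns.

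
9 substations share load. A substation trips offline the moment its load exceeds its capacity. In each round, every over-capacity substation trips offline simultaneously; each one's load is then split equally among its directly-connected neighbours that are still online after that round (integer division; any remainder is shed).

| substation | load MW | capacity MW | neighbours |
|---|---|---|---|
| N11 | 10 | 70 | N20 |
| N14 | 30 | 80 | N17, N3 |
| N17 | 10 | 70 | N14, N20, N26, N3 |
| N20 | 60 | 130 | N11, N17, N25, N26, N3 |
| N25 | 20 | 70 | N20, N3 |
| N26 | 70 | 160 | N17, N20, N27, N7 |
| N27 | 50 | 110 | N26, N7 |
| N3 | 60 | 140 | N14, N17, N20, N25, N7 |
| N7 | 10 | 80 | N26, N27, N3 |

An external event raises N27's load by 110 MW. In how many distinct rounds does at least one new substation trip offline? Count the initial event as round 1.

5

Round 1 — N27 at 160 > 110. N27 trips offline.
  N27 sheds 160 MW to N26, N7: 80 each.
    N26: 70+80 = 150 ≤ 160
    N7: 10+80 = 90 > 80
Round 2 — N7 trips offline.
  N7 sheds 90 MW to N26, N3: 45 each.
    N26: 150+45 = 195 > 160
    N3: 60+45 = 105 ≤ 140
Round 3 — N26 trips offline.
  N26 sheds 195 MW to N17, N20: 97 each (1 lost).
    N17: 10+97 = 107 > 70
    N20: 60+97 = 157 > 130
Round 4 — N17, N20 trip offline.
  N17 sheds 107 MW to N14, N3: 53 each (1 lost).
    N14: 30+53 = 83 > 80
    N3: 105+53 = 158 > 140
  N20 sheds 157 MW to N11, N25, N3: 52 each (1 lost).
    N11: 10+52 = 62 ≤ 70
    N25: 20+52 = 72 > 70
    N3: 158+52 = 210 > 140
Round 5 — N14, N25, N3 trip offline.
  N14 sheds 83 MW: no online neighbours, lost.
  N25 sheds 72 MW: no online neighbours, lost.
  N3 sheds 210 MW: no online neighbours, lost.
No further trips.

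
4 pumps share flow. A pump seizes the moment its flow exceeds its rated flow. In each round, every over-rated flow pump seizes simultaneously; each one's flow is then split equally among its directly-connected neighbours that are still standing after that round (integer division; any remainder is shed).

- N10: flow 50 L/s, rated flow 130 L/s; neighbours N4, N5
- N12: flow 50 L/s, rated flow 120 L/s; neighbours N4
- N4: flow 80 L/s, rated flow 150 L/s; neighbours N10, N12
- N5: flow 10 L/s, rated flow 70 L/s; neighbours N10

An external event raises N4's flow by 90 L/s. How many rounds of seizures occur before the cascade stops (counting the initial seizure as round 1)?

Round 1 — N4 at 170 > 150. N4 seizes.
  N4 sheds 170 L/s to N10, N12: 85 each.
    N10: 50+85 = 135 > 130
    N12: 50+85 = 135 > 120
Round 2 — N10, N12 seize.
  N10 sheds 135 L/s to N5: 135 each.
    N5: 10+135 = 145 > 70
  N12 sheds 135 L/s: no online neighbours, lost.
Round 3 — N5 seizes.
  N5 sheds 145 L/s: no online neighbours, lost.
No further seizures.

3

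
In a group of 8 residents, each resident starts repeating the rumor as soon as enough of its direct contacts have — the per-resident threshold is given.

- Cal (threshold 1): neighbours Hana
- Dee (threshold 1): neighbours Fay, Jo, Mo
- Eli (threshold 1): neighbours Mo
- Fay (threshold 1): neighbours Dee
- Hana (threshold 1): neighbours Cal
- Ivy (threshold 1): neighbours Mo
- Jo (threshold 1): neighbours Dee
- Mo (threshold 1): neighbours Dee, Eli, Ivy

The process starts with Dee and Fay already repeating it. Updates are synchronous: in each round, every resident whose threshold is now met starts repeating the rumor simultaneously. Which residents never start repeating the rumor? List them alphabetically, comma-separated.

Round 1 — Dee, Fay start repeating the rumor (initial).
Round 2 — checking thresholds:
  Jo: 1 of 1 neighbours ≥ 1, starts repeating the rumor.
  Mo: 1 of 3 neighbours ≥ 1, starts repeating the rumor.
Round 3 — checking thresholds:
  Eli: 1 of 1 neighbours ≥ 1, starts repeating the rumor.
  Ivy: 1 of 1 neighbours ≥ 1, starts repeating the rumor.
Round 4 — no new spreads; cascade stops.

Cal, Hana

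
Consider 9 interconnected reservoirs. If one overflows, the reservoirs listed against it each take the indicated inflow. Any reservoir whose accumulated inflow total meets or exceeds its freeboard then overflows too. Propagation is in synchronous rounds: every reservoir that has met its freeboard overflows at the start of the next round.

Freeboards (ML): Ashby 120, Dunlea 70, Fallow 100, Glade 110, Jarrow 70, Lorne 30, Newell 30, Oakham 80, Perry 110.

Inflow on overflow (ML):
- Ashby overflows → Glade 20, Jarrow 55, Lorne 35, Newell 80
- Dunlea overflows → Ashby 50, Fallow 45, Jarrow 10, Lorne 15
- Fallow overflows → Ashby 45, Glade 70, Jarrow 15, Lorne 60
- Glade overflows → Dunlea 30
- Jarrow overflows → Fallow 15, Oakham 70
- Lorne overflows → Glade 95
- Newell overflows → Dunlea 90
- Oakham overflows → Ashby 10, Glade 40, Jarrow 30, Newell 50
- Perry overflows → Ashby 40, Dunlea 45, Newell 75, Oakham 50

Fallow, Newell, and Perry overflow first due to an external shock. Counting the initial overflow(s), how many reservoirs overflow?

Round 1 — Fallow, Newell, Perry overflow (initial).
  Ashby: +45+40 → 85 < 120
  Dunlea: +90+45 → 135 ≥ 70
  Glade: +70 → 70 < 110
  Jarrow: +15 → 15 < 70
  Lorne: +60 → 60 ≥ 30
  Oakham: +50 → 50 < 80
Round 2 — Dunlea, Lorne overflow.
  Ashby: +50 → 135 ≥ 120
  Glade: +95 → 165 ≥ 110
  Jarrow: +10 → 25 < 70
Round 3 — Ashby, Glade overflow.
  Jarrow: +55 → 80 ≥ 70
Round 4 — Jarrow overflows.
  Oakham: +70 → 120 ≥ 80
Round 5 — Oakham overflows.
No further overflows.

9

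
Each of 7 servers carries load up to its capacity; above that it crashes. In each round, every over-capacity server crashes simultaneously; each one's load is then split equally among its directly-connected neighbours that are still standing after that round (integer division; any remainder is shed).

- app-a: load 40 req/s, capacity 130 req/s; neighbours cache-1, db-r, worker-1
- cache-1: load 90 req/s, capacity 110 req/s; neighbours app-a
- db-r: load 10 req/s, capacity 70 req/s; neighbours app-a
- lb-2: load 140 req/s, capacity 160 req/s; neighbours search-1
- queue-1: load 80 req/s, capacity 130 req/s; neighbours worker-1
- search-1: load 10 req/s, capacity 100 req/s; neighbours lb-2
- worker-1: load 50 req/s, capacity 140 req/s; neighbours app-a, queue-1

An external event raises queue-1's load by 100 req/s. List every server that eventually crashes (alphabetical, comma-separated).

app-a, cache-1, db-r, queue-1, worker-1

Round 1 — queue-1 at 180 > 130. queue-1 crashes.
  queue-1 sheds 180 req/s to worker-1: 180 each.
    worker-1: 50+180 = 230 > 140
Round 2 — worker-1 crashes.
  worker-1 sheds 230 req/s to app-a: 230 each.
    app-a: 40+230 = 270 > 130
Round 3 — app-a crashes.
  app-a sheds 270 req/s to cache-1, db-r: 135 each.
    cache-1: 90+135 = 225 > 110
    db-r: 10+135 = 145 > 70
Round 4 — cache-1, db-r crash.
  cache-1 sheds 225 req/s: no online neighbours, lost.
  db-r sheds 145 req/s: no online neighbours, lost.
No further crashes.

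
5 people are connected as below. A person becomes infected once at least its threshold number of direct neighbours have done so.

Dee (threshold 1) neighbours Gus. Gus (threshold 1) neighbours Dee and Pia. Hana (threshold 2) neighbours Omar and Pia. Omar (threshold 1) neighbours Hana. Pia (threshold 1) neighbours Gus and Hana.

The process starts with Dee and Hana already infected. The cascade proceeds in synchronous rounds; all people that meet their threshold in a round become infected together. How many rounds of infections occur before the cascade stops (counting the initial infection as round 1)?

Round 1 — Dee, Hana become infected (initial).
Round 2 — checking thresholds:
  Gus: 1 of 2 neighbours ≥ 1, becomes infected.
  Omar: 1 of 1 neighbours ≥ 1, becomes infected.
  Pia: 1 of 2 neighbours ≥ 1, becomes infected.
Round 3 — no new infections; cascade stops.

2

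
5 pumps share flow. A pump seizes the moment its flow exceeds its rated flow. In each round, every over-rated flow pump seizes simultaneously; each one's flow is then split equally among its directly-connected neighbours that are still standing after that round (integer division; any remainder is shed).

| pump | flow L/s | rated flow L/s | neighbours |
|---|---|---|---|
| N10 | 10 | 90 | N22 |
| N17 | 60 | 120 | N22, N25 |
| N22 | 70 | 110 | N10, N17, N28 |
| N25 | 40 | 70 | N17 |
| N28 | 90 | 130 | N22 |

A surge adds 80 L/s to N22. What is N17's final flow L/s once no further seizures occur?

Round 1 — N22 at 150 > 110. N22 seizes.
  N22 sheds 150 L/s to N10, N17, N28: 50 each.
    N10: 10+50 = 60 ≤ 90
    N17: 60+50 = 110 ≤ 120
    N28: 90+50 = 140 > 130
Round 2 — N28 seizes.
  N28 sheds 140 L/s: no online neighbours, lost.
No further seizures.

110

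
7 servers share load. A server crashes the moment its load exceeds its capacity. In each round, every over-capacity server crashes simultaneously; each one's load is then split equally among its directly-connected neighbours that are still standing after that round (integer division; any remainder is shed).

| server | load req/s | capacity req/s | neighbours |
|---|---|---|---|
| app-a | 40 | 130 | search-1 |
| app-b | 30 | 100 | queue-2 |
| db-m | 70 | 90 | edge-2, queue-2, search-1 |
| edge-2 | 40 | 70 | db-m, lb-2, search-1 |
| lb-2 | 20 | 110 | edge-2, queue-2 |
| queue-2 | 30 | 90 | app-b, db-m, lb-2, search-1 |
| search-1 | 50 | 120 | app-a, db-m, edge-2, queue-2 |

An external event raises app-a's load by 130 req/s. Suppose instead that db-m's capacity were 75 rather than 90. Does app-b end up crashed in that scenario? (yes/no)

With db-m's capacity at 75:
Round 1 — app-a at 170 > 130. app-a crashes.
  app-a sheds 170 req/s to search-1: 170 each.
    search-1: 50+170 = 220 > 120
Round 2 — search-1 crashes.
  search-1 sheds 220 req/s to db-m, edge-2, queue-2: 73 each (1 lost).
    db-m: 70+73 = 143 > 75
    edge-2: 40+73 = 113 > 70
    queue-2: 30+73 = 103 > 90
Round 3 — db-m, edge-2, queue-2 crash.
  db-m sheds 143 req/s: no online neighbours, lost.
  edge-2 sheds 113 req/s to lb-2: 113 each.
    lb-2: 20+113 = 133 > 110
  queue-2 sheds 103 req/s to app-b, lb-2: 51 each (1 lost).
    app-b: 30+51 = 81 ≤ 100
    lb-2: 133+51 = 184 > 110
Round 4 — lb-2 crashes.
  lb-2 sheds 184 req/s: no online neighbours, lost.
No further crashes.

no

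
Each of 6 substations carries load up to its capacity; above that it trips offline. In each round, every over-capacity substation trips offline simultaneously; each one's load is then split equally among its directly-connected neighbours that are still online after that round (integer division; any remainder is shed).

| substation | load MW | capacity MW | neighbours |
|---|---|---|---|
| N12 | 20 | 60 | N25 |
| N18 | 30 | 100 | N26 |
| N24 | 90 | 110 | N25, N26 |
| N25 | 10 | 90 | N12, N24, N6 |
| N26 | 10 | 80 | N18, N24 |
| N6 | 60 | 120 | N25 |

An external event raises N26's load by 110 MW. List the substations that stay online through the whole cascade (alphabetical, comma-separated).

N18

Round 1 — N26 at 120 > 80. N26 trips offline.
  N26 sheds 120 MW to N18, N24: 60 each.
    N18: 30+60 = 90 ≤ 100
    N24: 90+60 = 150 > 110
Round 2 — N24 trips offline.
  N24 sheds 150 MW to N25: 150 each.
    N25: 10+150 = 160 > 90
Round 3 — N25 trips offline.
  N25 sheds 160 MW to N12, N6: 80 each.
    N12: 20+80 = 100 > 60
    N6: 60+80 = 140 > 120
Round 4 — N12, N6 trip offline.
  N12 sheds 100 MW: no online neighbours, lost.
  N6 sheds 140 MW: no online neighbours, lost.
No further trips.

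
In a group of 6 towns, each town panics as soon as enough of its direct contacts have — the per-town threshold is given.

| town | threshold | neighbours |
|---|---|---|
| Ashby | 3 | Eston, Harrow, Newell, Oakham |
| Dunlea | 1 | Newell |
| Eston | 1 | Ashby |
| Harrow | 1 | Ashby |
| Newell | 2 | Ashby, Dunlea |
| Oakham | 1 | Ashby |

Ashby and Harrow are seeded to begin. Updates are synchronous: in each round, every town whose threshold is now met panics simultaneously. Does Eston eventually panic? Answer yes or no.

Round 1 — Ashby, Harrow panic (initial).
Round 2 — checking thresholds:
  Eston: 1 of 1 neighbours ≥ 1, panics.
  Newell: 1 of 2 neighbours < 2, below threshold.
  Oakham: 1 of 1 neighbours ≥ 1, panics.
Round 3 — no new panics; cascade stops.

yes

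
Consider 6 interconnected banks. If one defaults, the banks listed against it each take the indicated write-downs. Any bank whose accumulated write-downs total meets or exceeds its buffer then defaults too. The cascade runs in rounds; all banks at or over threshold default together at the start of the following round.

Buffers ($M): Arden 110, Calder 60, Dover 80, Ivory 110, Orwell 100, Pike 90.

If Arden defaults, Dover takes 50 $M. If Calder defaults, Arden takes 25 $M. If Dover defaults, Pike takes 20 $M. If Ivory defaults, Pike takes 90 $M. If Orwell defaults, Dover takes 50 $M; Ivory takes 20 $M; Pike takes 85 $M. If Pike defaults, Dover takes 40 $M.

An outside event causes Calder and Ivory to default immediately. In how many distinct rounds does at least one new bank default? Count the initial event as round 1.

Round 1 — Calder, Ivory default (initial).
  Arden: +25 → 25 < 110
  Pike: +90 → 90 ≥ 90
Round 2 — Pike defaults.
  Dover: +40 → 40 < 80
No further defaults.

2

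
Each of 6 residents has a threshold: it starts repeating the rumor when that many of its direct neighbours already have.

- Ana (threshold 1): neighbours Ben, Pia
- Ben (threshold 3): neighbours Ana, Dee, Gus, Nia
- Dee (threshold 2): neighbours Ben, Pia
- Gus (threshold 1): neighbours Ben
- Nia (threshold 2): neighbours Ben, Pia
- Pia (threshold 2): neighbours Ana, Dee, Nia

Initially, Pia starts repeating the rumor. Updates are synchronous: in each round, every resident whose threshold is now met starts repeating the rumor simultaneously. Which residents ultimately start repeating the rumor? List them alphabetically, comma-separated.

Ana, Pia

Round 1 — Pia starts repeating the rumor (initial).
Round 2 — checking thresholds:
  Ana: 1 of 2 neighbours ≥ 1, starts repeating the rumor.
  Dee: 1 of 2 neighbours < 2, holds.
  Nia: 1 of 2 neighbours < 2, holds.
Round 3 — no new spreads; cascade stops.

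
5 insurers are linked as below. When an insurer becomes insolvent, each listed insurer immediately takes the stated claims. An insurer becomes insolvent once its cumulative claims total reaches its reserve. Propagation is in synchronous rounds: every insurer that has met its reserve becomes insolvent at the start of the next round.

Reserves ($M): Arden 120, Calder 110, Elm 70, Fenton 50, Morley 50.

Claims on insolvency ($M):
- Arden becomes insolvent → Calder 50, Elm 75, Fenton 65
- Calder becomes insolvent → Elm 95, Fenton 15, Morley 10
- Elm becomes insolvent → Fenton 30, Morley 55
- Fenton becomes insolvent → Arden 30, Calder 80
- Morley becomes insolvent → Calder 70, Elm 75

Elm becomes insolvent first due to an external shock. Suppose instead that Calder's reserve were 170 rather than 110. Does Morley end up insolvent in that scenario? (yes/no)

yes

With Calder's reserve at 170:
Round 1 — Elm becomes insolvent (initial).
  Fenton: +30 → 30 < 50
  Morley: +55 → 55 ≥ 50
Round 2 — Morley becomes insolvent.
  Calder: +70 → 70 < 170
No further insolvencies.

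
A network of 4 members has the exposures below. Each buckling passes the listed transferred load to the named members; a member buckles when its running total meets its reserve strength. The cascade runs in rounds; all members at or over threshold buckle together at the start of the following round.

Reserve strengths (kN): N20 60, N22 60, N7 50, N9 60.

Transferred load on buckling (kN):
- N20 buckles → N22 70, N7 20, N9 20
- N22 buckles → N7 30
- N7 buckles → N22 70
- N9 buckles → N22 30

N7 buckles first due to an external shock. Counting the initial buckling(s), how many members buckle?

2

Round 1 — N7 buckles (initial).
  N22: +70 → 70 ≥ 60
Round 2 — N22 buckles.
No further bucklings.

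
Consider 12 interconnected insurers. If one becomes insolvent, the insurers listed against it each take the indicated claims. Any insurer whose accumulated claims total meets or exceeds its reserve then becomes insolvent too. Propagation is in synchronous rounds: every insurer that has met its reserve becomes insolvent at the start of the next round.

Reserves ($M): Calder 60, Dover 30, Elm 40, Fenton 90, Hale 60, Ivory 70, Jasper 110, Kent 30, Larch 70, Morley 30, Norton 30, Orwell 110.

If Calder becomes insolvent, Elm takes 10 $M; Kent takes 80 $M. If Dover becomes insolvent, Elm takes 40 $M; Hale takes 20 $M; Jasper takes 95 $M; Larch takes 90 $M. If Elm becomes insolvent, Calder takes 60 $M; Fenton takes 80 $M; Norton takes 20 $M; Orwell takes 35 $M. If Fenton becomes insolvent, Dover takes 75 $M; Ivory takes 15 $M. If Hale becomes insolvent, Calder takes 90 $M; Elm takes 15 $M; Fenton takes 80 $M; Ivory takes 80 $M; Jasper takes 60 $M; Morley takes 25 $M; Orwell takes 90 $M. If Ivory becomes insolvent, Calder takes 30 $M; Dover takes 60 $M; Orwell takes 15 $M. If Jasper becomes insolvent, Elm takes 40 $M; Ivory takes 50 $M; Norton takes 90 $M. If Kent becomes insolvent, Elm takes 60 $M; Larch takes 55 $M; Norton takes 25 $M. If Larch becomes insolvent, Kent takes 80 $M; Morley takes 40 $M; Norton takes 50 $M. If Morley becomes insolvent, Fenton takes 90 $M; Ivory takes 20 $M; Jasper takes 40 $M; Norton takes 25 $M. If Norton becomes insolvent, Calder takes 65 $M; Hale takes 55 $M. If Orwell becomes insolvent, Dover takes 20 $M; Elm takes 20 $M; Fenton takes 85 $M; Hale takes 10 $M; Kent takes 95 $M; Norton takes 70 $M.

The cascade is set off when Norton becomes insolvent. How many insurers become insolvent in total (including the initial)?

Round 1 — Norton becomes insolvent (initial).
  Calder: +65 → 65 ≥ 60
  Hale: +55 → 55 < 60
Round 2 — Calder becomes insolvent.
  Elm: +10 → 10 < 40
  Kent: +80 → 80 ≥ 30
Round 3 — Kent becomes insolvent.
  Elm: +60 → 70 ≥ 40
  Larch: +55 → 55 < 70
Round 4 — Elm becomes insolvent.
  Fenton: +80 → 80 < 90
  Orwell: +35 → 35 < 110
No further insolvencies.

4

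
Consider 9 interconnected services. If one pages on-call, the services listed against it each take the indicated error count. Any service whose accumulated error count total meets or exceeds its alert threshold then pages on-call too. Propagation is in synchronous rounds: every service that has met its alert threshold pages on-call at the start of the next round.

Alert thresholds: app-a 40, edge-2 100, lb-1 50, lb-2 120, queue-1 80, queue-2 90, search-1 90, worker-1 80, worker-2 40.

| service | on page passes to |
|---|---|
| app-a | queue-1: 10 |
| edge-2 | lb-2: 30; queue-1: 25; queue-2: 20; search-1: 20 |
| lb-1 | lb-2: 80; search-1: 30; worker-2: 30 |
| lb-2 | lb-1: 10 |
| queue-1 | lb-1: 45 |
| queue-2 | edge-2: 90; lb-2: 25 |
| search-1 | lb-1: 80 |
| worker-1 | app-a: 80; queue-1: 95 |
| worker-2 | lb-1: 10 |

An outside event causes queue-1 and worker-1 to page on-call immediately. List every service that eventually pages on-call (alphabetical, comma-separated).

Round 1 — queue-1, worker-1 page on-call (initial).
  app-a: +80 → 80 ≥ 40
  lb-1: +45 → 45 < 50
Round 2 — app-a pages on-call.
No further pages.

app-a, queue-1, worker-1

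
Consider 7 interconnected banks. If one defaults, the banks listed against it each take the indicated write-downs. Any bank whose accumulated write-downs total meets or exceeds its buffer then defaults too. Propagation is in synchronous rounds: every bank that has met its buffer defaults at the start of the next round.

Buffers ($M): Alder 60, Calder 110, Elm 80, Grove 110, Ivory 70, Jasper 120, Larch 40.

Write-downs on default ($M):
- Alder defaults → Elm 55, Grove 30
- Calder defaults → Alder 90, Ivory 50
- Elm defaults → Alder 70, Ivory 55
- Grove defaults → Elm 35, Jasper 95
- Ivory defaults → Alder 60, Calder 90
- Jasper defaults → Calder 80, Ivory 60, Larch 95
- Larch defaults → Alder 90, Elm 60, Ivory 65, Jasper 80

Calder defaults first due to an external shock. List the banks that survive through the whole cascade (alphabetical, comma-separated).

Elm, Grove, Ivory, Jasper, Larch

Round 1 — Calder defaults (initial).
  Alder: +90 → 90 ≥ 60
  Ivory: +50 → 50 < 70
Round 2 — Alder defaults.
  Elm: +55 → 55 < 80
  Grove: +30 → 30 < 110
No further defaults.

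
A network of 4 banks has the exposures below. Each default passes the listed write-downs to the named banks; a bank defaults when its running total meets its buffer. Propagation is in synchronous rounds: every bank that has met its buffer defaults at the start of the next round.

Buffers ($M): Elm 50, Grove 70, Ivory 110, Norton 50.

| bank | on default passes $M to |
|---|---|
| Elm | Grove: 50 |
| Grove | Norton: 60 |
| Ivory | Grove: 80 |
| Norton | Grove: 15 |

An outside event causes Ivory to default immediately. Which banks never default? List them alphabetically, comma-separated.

Elm

Round 1 — Ivory defaults (initial).
  Grove: +80 → 80 ≥ 70
Round 2 — Grove defaults.
  Norton: +60 → 60 ≥ 50
Round 3 — Norton defaults.
No further defaults.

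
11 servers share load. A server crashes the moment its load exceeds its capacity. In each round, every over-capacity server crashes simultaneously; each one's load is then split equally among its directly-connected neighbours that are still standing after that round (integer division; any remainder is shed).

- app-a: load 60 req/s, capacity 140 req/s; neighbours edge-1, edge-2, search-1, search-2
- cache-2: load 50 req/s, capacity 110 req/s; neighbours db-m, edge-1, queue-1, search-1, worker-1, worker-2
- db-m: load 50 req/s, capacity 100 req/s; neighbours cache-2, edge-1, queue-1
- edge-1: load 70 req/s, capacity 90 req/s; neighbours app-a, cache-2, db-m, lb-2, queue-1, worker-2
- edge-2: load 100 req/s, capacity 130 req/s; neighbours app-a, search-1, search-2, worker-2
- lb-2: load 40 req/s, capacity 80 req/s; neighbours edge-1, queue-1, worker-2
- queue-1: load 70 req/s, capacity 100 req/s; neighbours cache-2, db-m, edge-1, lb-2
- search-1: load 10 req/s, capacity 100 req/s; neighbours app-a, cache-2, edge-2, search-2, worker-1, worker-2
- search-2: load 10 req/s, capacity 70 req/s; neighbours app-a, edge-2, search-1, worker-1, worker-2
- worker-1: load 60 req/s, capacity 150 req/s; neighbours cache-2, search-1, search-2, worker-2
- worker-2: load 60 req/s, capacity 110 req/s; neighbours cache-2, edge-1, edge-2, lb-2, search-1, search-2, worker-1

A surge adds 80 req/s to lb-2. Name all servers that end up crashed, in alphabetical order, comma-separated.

Round 1 — lb-2 at 120 > 80. lb-2 crashes.
  lb-2 sheds 120 req/s to edge-1, queue-1, worker-2: 40 each.
    edge-1: 70+40 = 110 > 90
    queue-1: 70+40 = 110 > 100
    worker-2: 60+40 = 100 ≤ 110
Round 2 — edge-1, queue-1 crash.
  edge-1 sheds 110 req/s to app-a, cache-2, db-m, worker-2: 27 each (2 lost).
    app-a: 60+27 = 87 ≤ 140
    cache-2: 50+27 = 77 ≤ 110
    db-m: 50+27 = 77 ≤ 100
    worker-2: 100+27 = 127 > 110
  queue-1 sheds 110 req/s to cache-2, db-m: 55 each.
    cache-2: 77+55 = 132 > 110
    db-m: 77+55 = 132 > 100
Round 3 — cache-2, db-m, worker-2 crash.
  cache-2 sheds 132 req/s to search-1, worker-1: 66 each.
    search-1: 10+66 = 76 ≤ 100
    worker-1: 60+66 = 126 ≤ 150
  db-m sheds 132 req/s: no online neighbours, lost.
  worker-2 sheds 127 req/s to edge-2, search-1, search-2, worker-1: 31 each (3 lost).
    edge-2: 100+31 = 131 > 130
    search-1: 76+31 = 107 > 100
    search-2: 10+31 = 41 ≤ 70
    worker-1: 126+31 = 157 > 150
Round 4 — edge-2, search-1, worker-1 crash.
  edge-2 sheds 131 req/s to app-a, search-2: 65 each (1 lost).
    app-a: 87+65 = 152 > 140
    search-2: 41+65 = 106 > 70
  search-1 sheds 107 req/s to app-a, search-2: 53 each (1 lost).
    app-a: 152+53 = 205 > 140
    search-2: 106+53 = 159 > 70
  worker-1 sheds 157 req/s to search-2: 157 each.
    search-2: 159+157 = 316 > 70
Round 5 — app-a, search-2 crash.
  app-a sheds 205 req/s: no online neighbours, lost.
  search-2 sheds 316 req/s: no online neighbours, lost.
No further crashes.

app-a, cache-2, db-m, edge-1, edge-2, lb-2, queue-1, search-1, search-2, worker-1, worker-2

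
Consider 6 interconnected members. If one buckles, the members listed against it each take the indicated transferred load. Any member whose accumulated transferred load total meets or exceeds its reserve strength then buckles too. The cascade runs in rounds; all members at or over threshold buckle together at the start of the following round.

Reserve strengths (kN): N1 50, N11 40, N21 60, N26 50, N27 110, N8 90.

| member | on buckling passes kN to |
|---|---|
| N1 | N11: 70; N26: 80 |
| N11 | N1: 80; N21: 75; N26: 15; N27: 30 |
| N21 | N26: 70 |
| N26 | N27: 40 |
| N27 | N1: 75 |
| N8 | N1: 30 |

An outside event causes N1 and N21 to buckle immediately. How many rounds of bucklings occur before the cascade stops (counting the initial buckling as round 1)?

2

Round 1 — N1, N21 buckle (initial).
  N11: +70 → 70 ≥ 40
  N26: +80+70 → 150 ≥ 50
Round 2 — N11, N26 buckle.
  N27: +30+40 → 70 < 110
No further bucklings.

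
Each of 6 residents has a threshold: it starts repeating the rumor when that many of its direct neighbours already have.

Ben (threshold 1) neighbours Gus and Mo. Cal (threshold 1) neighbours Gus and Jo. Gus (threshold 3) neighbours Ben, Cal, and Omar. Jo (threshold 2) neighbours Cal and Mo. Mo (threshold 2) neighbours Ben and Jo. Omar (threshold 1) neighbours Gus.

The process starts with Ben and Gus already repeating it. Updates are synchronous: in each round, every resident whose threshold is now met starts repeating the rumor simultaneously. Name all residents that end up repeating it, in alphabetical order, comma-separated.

Ben, Cal, Gus, Omar

Round 1 — Ben, Gus start repeating the rumor (initial).
Round 2 — checking thresholds:
  Cal: 1 of 2 neighbours ≥ 1, starts repeating the rumor.
  Mo: 1 of 2 neighbours < 2, holds.
  Omar: 1 of 1 neighbours ≥ 1, starts repeating the rumor.
Round 3 — no new spreads; cascade stops.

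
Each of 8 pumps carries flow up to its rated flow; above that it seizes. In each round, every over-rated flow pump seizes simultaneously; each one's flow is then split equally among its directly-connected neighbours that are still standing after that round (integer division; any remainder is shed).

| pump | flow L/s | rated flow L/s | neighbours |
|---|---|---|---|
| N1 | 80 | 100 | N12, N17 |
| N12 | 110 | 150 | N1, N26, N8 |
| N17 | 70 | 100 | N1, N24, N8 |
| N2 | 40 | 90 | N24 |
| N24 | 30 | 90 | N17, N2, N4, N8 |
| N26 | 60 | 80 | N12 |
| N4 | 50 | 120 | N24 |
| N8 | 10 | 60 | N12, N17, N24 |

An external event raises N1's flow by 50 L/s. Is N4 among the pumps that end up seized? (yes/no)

no

Round 1 — N1 at 130 > 100. N1 seizes.
  N1 sheds 130 L/s to N12, N17: 65 each.
    N12: 110+65 = 175 > 150
    N17: 70+65 = 135 > 100
Round 2 — N12, N17 seize.
  N12 sheds 175 L/s to N26, N8: 87 each (1 lost).
    N26: 60+87 = 147 > 80
    N8: 10+87 = 97 > 60
  N17 sheds 135 L/s to N24, N8: 67 each (1 lost).
    N24: 30+67 = 97 > 90
    N8: 97+67 = 164 > 60
Round 3 — N24, N26, N8 seize.
  N24 sheds 97 L/s to N2, N4: 48 each (1 lost).
    N2: 40+48 = 88 ≤ 90
    N4: 50+48 = 98 ≤ 120
  N26 sheds 147 L/s: no online neighbours, lost.
  N8 sheds 164 L/s: no online neighbours, lost.
No further seizures.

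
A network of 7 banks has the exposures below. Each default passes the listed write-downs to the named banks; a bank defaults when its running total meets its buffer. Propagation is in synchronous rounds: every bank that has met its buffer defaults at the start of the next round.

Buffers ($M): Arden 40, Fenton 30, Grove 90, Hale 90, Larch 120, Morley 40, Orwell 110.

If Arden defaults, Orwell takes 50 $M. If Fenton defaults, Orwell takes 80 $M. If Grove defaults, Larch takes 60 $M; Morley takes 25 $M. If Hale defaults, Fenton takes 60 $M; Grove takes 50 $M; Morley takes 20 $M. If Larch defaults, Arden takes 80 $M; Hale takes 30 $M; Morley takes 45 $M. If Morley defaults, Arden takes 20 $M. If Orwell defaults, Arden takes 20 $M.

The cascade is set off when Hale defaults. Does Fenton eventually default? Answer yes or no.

Round 1 — Hale defaults (initial).
  Fenton: +60 → 60 ≥ 30
  Grove: +50 → 50 < 90
  Morley: +20 → 20 < 40
Round 2 — Fenton defaults.
  Orwell: +80 → 80 < 110
No further defaults.

yes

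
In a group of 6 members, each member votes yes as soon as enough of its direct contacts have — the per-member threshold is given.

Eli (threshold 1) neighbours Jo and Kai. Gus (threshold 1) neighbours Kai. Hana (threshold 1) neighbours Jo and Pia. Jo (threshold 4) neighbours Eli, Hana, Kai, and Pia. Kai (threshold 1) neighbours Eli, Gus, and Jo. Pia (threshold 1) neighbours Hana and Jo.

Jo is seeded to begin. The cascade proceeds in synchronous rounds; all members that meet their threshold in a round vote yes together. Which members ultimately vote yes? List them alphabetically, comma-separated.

Eli, Gus, Hana, Jo, Kai, Pia

Round 1 — Jo votes yes (initial).
Round 2 — checking thresholds:
  Eli: 1 of 2 neighbours ≥ 1, votes yes.
  Hana: 1 of 2 neighbours ≥ 1, votes yes.
  Kai: 1 of 3 neighbours ≥ 1, votes yes.
  Pia: 1 of 2 neighbours ≥ 1, votes yes.
Round 3 — checking thresholds:
  Gus: 1 of 1 neighbours ≥ 1, votes yes.
Round 4 — no new yes votes; cascade stops.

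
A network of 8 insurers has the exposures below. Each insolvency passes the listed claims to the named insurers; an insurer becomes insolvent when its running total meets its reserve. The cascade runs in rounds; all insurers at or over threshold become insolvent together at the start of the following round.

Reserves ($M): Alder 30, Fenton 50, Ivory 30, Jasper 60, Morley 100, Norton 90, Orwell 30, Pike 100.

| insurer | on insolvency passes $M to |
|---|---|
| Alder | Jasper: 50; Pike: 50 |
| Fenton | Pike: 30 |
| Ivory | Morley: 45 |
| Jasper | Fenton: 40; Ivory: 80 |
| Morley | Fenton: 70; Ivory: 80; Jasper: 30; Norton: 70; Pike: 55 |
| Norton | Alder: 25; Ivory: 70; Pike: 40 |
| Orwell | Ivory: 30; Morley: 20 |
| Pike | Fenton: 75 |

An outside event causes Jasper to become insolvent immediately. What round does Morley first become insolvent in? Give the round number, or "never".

never

Round 1 — Jasper becomes insolvent (initial).
  Fenton: +40 → 40 < 50
  Ivory: +80 → 80 ≥ 30
Round 2 — Ivory becomes insolvent.
  Morley: +45 → 45 < 100
No further insolvencies.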